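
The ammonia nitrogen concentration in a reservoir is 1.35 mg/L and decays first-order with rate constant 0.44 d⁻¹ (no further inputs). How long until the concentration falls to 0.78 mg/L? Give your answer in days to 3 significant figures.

1.25 d

t = ln(C₀/C)/k = ln(1.35/0.78)/0.44 = 0.5486/0.44 = 1.247 d.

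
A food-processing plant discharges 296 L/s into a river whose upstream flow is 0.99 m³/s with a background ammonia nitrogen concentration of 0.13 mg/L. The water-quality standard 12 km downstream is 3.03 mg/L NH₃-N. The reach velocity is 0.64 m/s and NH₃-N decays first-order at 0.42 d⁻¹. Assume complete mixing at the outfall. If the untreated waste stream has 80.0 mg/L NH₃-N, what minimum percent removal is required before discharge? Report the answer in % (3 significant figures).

296 L/s = 0.296 m³/s.
Travel time to the compliance point: t = 1.2e+04/0.64 = 1.875e+04 s = 0.217 d; decay factor exp(−0.42·0.217) = 0.9129.
So the concentration just after mixing may be at most 3.03/0.9129 = 3.319 mg/L.
Mass balance: 3.319·1.286 = 0.296·Cₑ + 0.99·0.13.
Cₑ = (4.268 − 0.1287) / 0.296 = 13.99 mg/L.
Required removal = 1 − 13.99/80.0 = 82.52 %.

82.5 %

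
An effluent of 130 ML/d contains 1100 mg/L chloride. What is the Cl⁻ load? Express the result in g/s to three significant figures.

1660 g/s

130 ML/d = 1.505 m³/s.
Mass flux = Q·C = 1.505 m³/s × 1100 g/m³ = 1655 g/s.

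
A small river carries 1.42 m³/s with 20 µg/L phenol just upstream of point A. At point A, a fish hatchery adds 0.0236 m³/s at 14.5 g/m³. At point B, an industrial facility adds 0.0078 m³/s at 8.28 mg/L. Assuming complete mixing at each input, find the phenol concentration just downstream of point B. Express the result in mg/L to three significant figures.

20 µg/L = 0.02 mg/L.
After input A: C = (1.42·0.02 + 0.0236·14.5) / 1.444 = 0.2567 mg/L.
After input B: C = (1.444·0.2567 + 0.0078·8.28) / 1.451 = 0.2998 mg/L.

0.300 mg/L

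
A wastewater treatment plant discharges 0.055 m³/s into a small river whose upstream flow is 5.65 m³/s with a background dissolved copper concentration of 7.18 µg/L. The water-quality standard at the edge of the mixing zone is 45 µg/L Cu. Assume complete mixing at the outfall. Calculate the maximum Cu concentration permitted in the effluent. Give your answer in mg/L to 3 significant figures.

3.93 mg/L

7.18 µg/L = 0.00718 mg/L.
45 µg/L = 0.045 mg/L.
Mass balance: 0.045·5.705 = 0.055·Cₑ + 5.65·0.00718.
Cₑ = (0.2567 − 0.04057) / 0.055 = 3.93 mg/L.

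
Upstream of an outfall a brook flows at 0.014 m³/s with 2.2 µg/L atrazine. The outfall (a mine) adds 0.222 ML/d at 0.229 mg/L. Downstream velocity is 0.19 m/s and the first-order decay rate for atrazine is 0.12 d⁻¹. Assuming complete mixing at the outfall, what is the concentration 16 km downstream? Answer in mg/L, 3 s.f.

0.0332 mg/L

0.222 ML/d = 0.002569 m³/s.
2.2 µg/L = 0.0022 mg/L.
After complete mixing, C₀ = (0.002569·0.229 + 0.014·0.0022) / 0.01657 = 0.03737 mg/L.
Travel time t = 1.6e+04 m / 0.19 m/s = 8.421e+04 s = 0.9747 d.
C = 0.03737·exp(−0.12·0.9747) = 0.03737·0.8896 = 0.03325 mg/L.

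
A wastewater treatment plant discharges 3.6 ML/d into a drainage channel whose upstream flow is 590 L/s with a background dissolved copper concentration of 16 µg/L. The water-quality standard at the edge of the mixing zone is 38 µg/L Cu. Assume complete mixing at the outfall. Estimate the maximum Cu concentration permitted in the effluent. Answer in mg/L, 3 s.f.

0.350 mg/L

3.6 ML/d = 0.04167 m³/s.
590 L/s = 0.59 m³/s.
16 µg/L = 0.016 mg/L.
38 µg/L = 0.038 mg/L.
Mass balance: 0.038·0.6317 = 0.04167·Cₑ + 0.59·0.016.
Cₑ = (0.024 − 0.00944) / 0.04167 = 0.3495 mg/L.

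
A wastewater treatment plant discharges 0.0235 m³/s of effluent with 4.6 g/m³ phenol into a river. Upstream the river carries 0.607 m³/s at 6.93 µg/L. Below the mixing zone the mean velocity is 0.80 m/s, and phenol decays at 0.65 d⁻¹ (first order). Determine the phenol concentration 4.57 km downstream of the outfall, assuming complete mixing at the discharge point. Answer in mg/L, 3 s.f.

6.93 µg/L = 0.00693 mg/L.
After complete mixing, C₀ = (0.0235·4.6 + 0.607·0.00693) / 0.6305 = 0.1781 mg/L.
Travel time t = 4570 m / 0.80 m/s = 5712 s = 0.06612 d.
C = 0.1781·exp(−0.65·0.06612) = 0.1781·0.9579 = 0.1706 mg/L.

0.171 mg/L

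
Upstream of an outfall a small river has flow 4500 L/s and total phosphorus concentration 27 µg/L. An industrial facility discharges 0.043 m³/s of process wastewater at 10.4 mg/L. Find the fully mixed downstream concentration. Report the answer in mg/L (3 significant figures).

4500 L/s = 4.5 m³/s.
27 µg/L = 0.027 mg/L.
Flow-weighted mixing gives C = (0.043·10.4 + 4.5·0.027) / (0.043 + 4.5) = 0.5687/4.543 = 0.1252 mg/L.

0.125 mg/L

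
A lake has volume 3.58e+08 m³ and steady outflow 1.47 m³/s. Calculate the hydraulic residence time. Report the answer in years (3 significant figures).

7.72 yr

Q = 1.47 m³/s × 3.156e+07 s/yr = 4.639e+07 m³/yr.
Hydraulic residence time τ = V/Q = 3.58e+08/4.639e+07 = 7.717 yr.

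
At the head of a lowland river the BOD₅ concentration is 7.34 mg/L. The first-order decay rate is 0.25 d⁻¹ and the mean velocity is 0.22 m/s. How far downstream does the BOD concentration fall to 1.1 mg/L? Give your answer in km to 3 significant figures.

From C = C₀·e^(−kt), t = ln(C₀/C)/k = ln(7.34/1.1)/0.25 = 1.898/0.25 = 7.592 d.
Distance = v·t = 0.22 m/s × 6.56e+05 s = 1.443e+05 m = 144.3 km.

144 km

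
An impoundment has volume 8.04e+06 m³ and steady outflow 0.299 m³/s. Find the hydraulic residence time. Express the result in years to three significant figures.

Q = 0.299 m³/s × 3.156e+07 s/yr = 9.436e+06 m³/yr.
Hydraulic residence time τ = V/Q = 8.04e+06/9.436e+06 = 0.8521 yr.

0.852 yr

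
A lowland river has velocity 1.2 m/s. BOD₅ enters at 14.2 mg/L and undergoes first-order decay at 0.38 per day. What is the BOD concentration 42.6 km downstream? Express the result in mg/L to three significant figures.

Travel time t = 42.6 km / 1.2 m/s = 4.26e+04/1.2 = 3.55e+04 s = 0.4109 d.
First-order decay: C = 14.2·exp(−0.38·0.4109) = 14.2·0.8554 = 12.15 mg/L.

12.1 mg/L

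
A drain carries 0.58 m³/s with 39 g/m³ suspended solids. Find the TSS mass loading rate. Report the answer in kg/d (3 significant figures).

1950 kg/d

Mass flux = Q·C = 0.58 m³/s × 39 g/m³ = 22.62 g/s.
= 22.62 g/s × 86.4 = 1954 kg/d.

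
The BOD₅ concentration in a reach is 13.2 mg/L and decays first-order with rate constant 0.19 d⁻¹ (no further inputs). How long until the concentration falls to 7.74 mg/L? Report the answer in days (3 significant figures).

t = ln(C₀/C)/k = ln(13.2/7.74)/0.19 = 0.5338/0.19 = 2.81 d.

2.81 d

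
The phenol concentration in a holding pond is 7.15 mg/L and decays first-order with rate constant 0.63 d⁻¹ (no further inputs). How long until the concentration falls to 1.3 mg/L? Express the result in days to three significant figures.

2.71 d

t = ln(C₀/C)/k = ln(7.15/1.3)/0.63 = 1.705/0.63 = 2.706 d.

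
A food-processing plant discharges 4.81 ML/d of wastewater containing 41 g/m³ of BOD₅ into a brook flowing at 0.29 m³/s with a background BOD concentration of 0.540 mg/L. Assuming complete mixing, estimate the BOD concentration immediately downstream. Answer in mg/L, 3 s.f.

7.06 mg/L

4.81 ML/d = 0.05567 m³/s.
By mass balance at complete mixing, C = (0.05567·41 + 0.29·0.54) / (0.05567 + 0.29) = 2.439/0.3457 = 7.056 mg/L.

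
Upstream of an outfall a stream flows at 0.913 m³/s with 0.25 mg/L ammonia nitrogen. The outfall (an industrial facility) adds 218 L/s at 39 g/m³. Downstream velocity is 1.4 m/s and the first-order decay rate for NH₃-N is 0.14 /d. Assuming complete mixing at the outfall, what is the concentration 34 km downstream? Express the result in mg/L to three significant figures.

7.42 mg/L

218 L/s = 0.218 m³/s.
After complete mixing, C₀ = (0.218·39 + 0.913·0.25) / 1.131 = 7.719 mg/L.
Travel time t = 3.4e+04 m / 1.4 m/s = 2.429e+04 s = 0.2811 d.
C = 7.719·exp(−0.14·0.2811) = 7.719·0.9614 = 7.421 mg/L.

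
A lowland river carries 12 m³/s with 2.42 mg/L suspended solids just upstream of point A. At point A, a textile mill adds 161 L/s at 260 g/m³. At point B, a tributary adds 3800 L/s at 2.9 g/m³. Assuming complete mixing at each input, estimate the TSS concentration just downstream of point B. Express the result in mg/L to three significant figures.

161 L/s = 0.161 m³/s.
After input A: C = (12·2.42 + 0.161·260) / 12.16 = 5.83 mg/L.
3800 L/s = 3.8 m³/s.
After input B: C = (12.16·5.83 + 3.8·2.9) / 15.96 = 5.133 mg/L.

5.13 mg/L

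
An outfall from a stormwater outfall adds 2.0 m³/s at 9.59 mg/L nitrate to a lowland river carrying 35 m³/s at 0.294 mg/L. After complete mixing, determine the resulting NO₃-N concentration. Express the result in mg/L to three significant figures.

0.796 mg/L

Conservation of mass across the mixing zone: C = (2·9.59 + 35·0.294) / (2 + 35) = 29.47/37 = 0.7965 mg/L.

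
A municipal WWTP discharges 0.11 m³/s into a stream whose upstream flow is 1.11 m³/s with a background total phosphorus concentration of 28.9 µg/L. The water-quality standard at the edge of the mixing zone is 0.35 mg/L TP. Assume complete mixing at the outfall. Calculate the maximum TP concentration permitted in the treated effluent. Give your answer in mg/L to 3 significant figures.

3.59 mg/L

28.9 µg/L = 0.0289 mg/L.
Mass balance: 0.35·1.22 = 0.11·Cₑ + 1.11·0.0289.
Cₑ = (0.427 − 0.03208) / 0.11 = 3.59 mg/L.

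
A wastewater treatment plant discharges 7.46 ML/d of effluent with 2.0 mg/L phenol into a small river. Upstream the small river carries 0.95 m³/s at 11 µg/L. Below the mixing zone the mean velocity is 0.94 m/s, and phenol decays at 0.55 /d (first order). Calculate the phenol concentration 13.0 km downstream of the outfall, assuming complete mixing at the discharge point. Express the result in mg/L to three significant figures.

7.46 ML/d = 0.08634 m³/s.
11 µg/L = 0.011 mg/L.
After complete mixing, C₀ = (0.08634·2 + 0.95·0.011) / 1.036 = 0.1767 mg/L.
Travel time t = 1.3e+04 m / 0.94 m/s = 1.383e+04 s = 0.1601 d.
C = 0.1767·exp(−0.55·0.1601) = 0.1767·0.9157 = 0.1618 mg/L.

0.162 mg/L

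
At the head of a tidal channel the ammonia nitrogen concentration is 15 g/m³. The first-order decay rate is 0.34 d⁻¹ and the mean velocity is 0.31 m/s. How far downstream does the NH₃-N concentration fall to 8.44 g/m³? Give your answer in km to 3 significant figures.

From C = C₀·e^(−kt), t = ln(C₀/C)/k = ln(15/8.44)/0.34 = 0.5751/0.34 = 1.691 d.
Distance = v·t = 0.31 m/s × 1.461e+05 s = 4.53e+04 m = 45.3 km.

45.3 km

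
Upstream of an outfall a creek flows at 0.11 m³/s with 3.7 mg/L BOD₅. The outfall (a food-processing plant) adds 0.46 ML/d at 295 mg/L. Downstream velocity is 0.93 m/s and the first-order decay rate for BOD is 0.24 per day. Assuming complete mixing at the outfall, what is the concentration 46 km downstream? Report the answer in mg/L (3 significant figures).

0.46 ML/d = 0.005324 m³/s.
After complete mixing, C₀ = (0.005324·295 + 0.11·3.7) / 0.1153 = 17.15 mg/L.
Travel time t = 4.6e+04 m / 0.93 m/s = 4.946e+04 s = 0.5725 d.
C = 17.15·exp(−0.24·0.5725) = 17.15·0.8716 = 14.95 mg/L.

14.9 mg/L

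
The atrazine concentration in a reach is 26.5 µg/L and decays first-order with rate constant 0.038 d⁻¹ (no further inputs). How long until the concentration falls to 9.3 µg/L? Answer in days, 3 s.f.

t = ln(C₀/C)/k = ln(26.5/9.3)/0.038 = 1.047/0.038 = 27.56 d.

27.6 d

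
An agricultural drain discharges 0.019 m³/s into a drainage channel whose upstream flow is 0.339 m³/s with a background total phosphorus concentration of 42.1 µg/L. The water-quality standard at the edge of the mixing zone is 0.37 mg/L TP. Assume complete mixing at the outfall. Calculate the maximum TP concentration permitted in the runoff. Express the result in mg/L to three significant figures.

6.22 mg/L

42.1 µg/L = 0.0421 mg/L.
Mass balance: 0.37·0.358 = 0.019·Cₑ + 0.339·0.0421.
Cₑ = (0.1325 − 0.01427) / 0.019 = 6.22 mg/L.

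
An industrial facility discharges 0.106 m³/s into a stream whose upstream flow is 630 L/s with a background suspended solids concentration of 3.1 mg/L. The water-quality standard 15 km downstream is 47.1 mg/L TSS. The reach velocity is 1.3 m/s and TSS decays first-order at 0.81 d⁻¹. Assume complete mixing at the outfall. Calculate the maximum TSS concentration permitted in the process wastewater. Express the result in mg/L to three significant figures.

630 L/s = 0.63 m³/s.
Travel time to the compliance point: t = 1.5e+04/1.3 = 1.154e+04 s = 0.1335 d; decay factor exp(−0.81·0.1335) = 0.8975.
So the concentration just after mixing may be at most 47.1/0.8975 = 52.48 mg/L.
Mass balance: 52.48·0.736 = 0.106·Cₑ + 0.63·3.1.
Cₑ = (38.63 − 1.953) / 0.106 = 346 mg/L.

346 mg/L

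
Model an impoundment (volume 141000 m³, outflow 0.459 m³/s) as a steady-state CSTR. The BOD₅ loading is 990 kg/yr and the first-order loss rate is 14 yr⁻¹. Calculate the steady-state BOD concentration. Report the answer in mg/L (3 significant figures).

0.0601 mg/L

Outflow Q = 0.459 m³/s × 3.156e+07 s/yr = 1.448e+07 m³/yr.
Steady-state CSTR mass balance: W = Q·C + k·V·C, so C = W/(Q + kV).
Q + kV = 1.448e+07 + 14·141000 = 1.646e+07 m³/yr.
C = 990/1.646e+07 = 6.015e-05 kg/m³ = 0.06015 mg/L.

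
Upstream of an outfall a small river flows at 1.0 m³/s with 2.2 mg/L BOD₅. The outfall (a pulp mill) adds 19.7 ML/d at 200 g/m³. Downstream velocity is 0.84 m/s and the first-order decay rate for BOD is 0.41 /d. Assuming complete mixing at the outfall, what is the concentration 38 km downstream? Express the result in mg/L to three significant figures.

19.7 ML/d = 0.228 m³/s.
After complete mixing, C₀ = (0.228·200 + 1·2.2) / 1.228 = 38.93 mg/L.
Travel time t = 3.8e+04 m / 0.84 m/s = 4.524e+04 s = 0.5236 d.
C = 38.93·exp(−0.41·0.5236) = 38.93·0.8068 = 31.41 mg/L.

31.4 mg/L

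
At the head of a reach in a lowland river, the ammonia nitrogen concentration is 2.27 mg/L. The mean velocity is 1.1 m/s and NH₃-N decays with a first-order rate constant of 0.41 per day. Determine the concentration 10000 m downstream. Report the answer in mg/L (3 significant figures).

Travel time t = 10000 m / 1.1 m/s = 1e+04/1.1 = 9091 s = 0.1052 d.
First-order decay: C = 2.27·exp(−0.41·0.1052) = 2.27·0.9578 = 2.174 mg/L.

2.17 mg/L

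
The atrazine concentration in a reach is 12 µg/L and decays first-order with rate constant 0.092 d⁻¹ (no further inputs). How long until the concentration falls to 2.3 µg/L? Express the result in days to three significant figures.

18.0 d

t = ln(C₀/C)/k = ln(12/2.3)/0.092 = 1.652/0.092 = 17.96 d.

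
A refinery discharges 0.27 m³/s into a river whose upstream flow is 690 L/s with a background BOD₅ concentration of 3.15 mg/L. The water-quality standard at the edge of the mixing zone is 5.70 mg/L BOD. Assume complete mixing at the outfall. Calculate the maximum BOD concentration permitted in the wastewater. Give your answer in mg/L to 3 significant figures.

12.2 mg/L

690 L/s = 0.69 m³/s.
Mass balance: 5.7·0.96 = 0.27·Cₑ + 0.69·3.15.
Cₑ = (5.472 − 2.174) / 0.27 = 12.22 mg/L.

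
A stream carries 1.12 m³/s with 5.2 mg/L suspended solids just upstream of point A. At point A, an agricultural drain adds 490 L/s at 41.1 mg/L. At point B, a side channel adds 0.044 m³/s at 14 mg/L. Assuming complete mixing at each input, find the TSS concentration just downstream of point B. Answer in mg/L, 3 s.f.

490 L/s = 0.49 m³/s.
After input A: C = (1.12·5.2 + 0.49·41.1) / 1.61 = 16.13 mg/L.
After input B: C = (1.61·16.13 + 0.044·14) / 1.654 = 16.07 mg/L.

16.1 mg/L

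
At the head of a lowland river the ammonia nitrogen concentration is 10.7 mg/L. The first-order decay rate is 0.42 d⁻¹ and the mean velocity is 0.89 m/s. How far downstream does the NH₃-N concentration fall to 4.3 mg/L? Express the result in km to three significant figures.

167 km

From C = C₀·e^(−kt), t = ln(C₀/C)/k = ln(10.7/4.3)/0.42 = 0.9116/0.42 = 2.171 d.
Distance = v·t = 0.89 m/s × 1.875e+05 s = 1.669e+05 m = 166.9 km.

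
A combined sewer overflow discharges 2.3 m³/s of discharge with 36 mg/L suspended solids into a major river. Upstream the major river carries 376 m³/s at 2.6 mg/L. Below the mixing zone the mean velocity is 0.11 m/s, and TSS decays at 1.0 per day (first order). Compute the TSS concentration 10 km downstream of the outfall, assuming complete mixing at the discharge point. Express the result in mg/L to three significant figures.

0.979 mg/L

After complete mixing, C₀ = (2.3·36 + 376·2.6) / 378.3 = 2.803 mg/L.
Travel time t = 1e+04 m / 0.11 m/s = 9.091e+04 s = 1.052 d.
C = 2.803·exp(−1.0·1.052) = 2.803·0.3492 = 0.9788 mg/L.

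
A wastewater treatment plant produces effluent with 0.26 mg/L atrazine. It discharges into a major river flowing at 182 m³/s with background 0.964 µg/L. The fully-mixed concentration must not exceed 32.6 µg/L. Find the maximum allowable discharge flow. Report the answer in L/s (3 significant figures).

0.964 µg/L = 0.000964 mg/L.
32.6 µg/L = 0.0326 mg/L.
Mass balance at complete mixing: C_std·(Q_w + Q_r) = Q_w·C_e + Q_r·C_b.
Rearranging, Q_w = Q_r·(C_std − C_b)/(C_e − C_std) = 182·(0.0326 − 0.000964) / (0.26 − 0.0326) = 25.32 m³/s.
= 2.532e+04 L/s.

25300 L/s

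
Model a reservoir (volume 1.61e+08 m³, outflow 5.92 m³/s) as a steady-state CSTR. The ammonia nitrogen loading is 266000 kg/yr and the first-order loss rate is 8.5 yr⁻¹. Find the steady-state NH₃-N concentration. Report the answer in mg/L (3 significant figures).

0.171 mg/L

Outflow Q = 5.92 m³/s × 3.156e+07 s/yr = 1.868e+08 m³/yr.
Steady-state CSTR mass balance: W = Q·C + k·V·C, so C = W/(Q + kV).
Q + kV = 1.868e+08 + 8.5·1.61e+08 = 1.555e+09 m³/yr.
C = 266000/1.555e+09 = 0.000171 kg/m³ = 0.171 mg/L.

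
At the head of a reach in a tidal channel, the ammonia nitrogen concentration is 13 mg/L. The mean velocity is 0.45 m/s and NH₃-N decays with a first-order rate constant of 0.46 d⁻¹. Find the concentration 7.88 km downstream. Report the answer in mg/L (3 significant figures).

11.8 mg/L

Travel time t = 7.88 km / 0.45 m/s = 7880/0.45 = 1.751e+04 s = 0.2027 d.
First-order decay: C = 13·exp(−0.46·0.2027) = 13·0.911 = 11.84 mg/L.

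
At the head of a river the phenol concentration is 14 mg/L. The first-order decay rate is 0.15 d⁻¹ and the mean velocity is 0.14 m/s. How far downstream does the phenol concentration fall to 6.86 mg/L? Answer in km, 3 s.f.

From C = C₀·e^(−kt), t = ln(C₀/C)/k = ln(14/6.86)/0.15 = 0.7133/0.15 = 4.756 d.
Distance = v·t = 0.14 m/s × 4.109e+05 s = 5.752e+04 m = 57.52 km.

57.5 km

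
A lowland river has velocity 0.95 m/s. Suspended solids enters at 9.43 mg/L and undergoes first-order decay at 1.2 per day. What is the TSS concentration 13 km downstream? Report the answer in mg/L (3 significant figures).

7.80 mg/L

Travel time t = 13 km / 0.95 m/s = 1.3e+04/0.95 = 1.368e+04 s = 0.1584 d.
First-order decay: C = 9.43·exp(−1.2·0.1584) = 9.43·0.8269 = 7.798 mg/L.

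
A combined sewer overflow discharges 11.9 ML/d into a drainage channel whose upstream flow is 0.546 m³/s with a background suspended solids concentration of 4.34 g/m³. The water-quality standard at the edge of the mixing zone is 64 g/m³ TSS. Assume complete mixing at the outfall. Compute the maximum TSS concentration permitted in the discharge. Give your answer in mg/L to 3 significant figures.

11.9 ML/d = 0.1377 m³/s.
Mass balance: 64·0.6837 = 0.1377·Cₑ + 0.546·4.34.
Cₑ = (43.76 − 2.37) / 0.1377 = 300.5 mg/L.

301 mg/L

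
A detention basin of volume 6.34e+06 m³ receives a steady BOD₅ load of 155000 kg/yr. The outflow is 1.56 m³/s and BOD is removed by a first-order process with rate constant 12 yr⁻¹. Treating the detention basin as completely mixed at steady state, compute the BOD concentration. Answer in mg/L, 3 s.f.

1.24 mg/L

Outflow Q = 1.56 m³/s × 3.156e+07 s/yr = 4.923e+07 m³/yr.
Steady-state CSTR mass balance: W = Q·C + k·V·C, so C = W/(Q + kV).
Q + kV = 4.923e+07 + 12·6.34e+06 = 1.253e+08 m³/yr.
C = 155000/1.253e+08 = 0.001237 kg/m³ = 1.237 mg/L.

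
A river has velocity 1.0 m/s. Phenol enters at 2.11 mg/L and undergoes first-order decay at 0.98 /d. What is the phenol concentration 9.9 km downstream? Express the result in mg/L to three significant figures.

1.89 mg/L

Travel time t = 9.9 km / 1.0 m/s = 9900/1.0 = 9900 s = 0.1146 d.
First-order decay: C = 2.11·exp(−0.98·0.1146) = 2.11·0.8938 = 1.886 mg/L.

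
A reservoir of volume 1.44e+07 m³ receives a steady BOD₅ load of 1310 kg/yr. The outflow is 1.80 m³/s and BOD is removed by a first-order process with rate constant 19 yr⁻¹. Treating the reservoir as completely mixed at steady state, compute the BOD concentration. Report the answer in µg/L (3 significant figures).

3.96 µg/L

Outflow Q = 1.80 m³/s × 3.156e+07 s/yr = 5.68e+07 m³/yr.
Steady-state CSTR mass balance: W = Q·C + k·V·C, so C = W/(Q + kV).
Q + kV = 5.68e+07 + 19·1.44e+07 = 3.304e+08 m³/yr.
C = 1310/3.304e+08 = 3.965e-06 kg/m³ = 0.003965 mg/L = 3.965 µg/L.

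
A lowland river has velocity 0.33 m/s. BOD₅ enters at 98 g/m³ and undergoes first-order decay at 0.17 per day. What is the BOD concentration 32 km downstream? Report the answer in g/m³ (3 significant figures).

Travel time t = 32 km / 0.33 m/s = 3.2e+04/0.33 = 9.697e+04 s = 1.122 d.
First-order decay: C = 98·exp(−0.17·1.122) = 98·0.8263 = 80.98 g/m³.

81.0 g/m³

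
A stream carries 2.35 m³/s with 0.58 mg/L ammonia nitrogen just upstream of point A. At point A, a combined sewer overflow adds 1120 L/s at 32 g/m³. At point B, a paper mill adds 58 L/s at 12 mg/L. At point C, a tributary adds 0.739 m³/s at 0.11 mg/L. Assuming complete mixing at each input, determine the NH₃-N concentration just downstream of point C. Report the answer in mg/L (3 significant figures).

1120 L/s = 1.12 m³/s.
After input A: C = (2.35·0.58 + 1.12·32) / 3.47 = 10.72 mg/L.
58 L/s = 0.058 m³/s.
After input B: C = (3.47·10.72 + 0.058·12) / 3.528 = 10.74 mg/L.
After input C: C = (3.528·10.74 + 0.739·0.11) / 4.267 = 8.901 mg/L.

8.90 mg/L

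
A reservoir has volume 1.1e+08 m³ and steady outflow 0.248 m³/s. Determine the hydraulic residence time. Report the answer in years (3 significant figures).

Q = 0.248 m³/s × 3.156e+07 s/yr = 7.826e+06 m³/yr.
Hydraulic residence time τ = V/Q = 1.1e+08/7.826e+06 = 14.06 yr.

14.1 yr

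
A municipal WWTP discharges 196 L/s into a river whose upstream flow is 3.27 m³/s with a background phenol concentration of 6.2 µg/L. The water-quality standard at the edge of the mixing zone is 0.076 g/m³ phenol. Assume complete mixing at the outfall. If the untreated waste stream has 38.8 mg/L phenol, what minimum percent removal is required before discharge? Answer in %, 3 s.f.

196 L/s = 0.196 m³/s.
6.2 µg/L = 0.0062 mg/L.
Mass balance: 0.076·3.466 = 0.196·Cₑ + 3.27·0.0062.
Cₑ = (0.2634 − 0.02027) / 0.196 = 1.241 mg/L.
Required removal = 1 − 1.241/38.8 = 96.8 %.

96.8 %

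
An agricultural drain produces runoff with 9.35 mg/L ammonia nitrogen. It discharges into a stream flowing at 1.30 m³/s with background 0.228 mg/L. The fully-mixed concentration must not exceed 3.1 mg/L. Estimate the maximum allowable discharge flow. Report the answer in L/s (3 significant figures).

597 L/s

Mass balance at complete mixing: C_std·(Q_w + Q_r) = Q_w·C_e + Q_r·C_b.
Rearranging, Q_w = Q_r·(C_std − C_b)/(C_e − C_std) = 1.30·(3.1 − 0.228) / (9.35 − 3.1) = 0.5974 m³/s.
= 597.4 L/s.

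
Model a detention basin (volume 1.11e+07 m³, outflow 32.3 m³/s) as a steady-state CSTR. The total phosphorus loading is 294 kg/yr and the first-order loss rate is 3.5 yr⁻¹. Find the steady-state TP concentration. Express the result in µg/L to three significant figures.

Outflow Q = 32.3 m³/s × 3.156e+07 s/yr = 1.019e+09 m³/yr.
Steady-state CSTR mass balance: W = Q·C + k·V·C, so C = W/(Q + kV).
Q + kV = 1.019e+09 + 3.5·1.11e+07 = 1.058e+09 m³/yr.
C = 294/1.058e+09 = 2.778e-07 kg/m³ = 0.0002778 mg/L = 0.2778 µg/L.

0.278 µg/L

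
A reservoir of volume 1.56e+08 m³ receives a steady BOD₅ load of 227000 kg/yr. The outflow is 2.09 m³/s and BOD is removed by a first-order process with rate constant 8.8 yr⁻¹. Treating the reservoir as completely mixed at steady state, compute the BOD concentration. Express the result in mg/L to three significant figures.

Outflow Q = 2.09 m³/s × 3.156e+07 s/yr = 6.596e+07 m³/yr.
Steady-state CSTR mass balance: W = Q·C + k·V·C, so C = W/(Q + kV).
Q + kV = 6.596e+07 + 8.8·1.56e+08 = 1.439e+09 m³/yr.
C = 227000/1.439e+09 = 0.0001578 kg/m³ = 0.1578 mg/L.

0.158 mg/L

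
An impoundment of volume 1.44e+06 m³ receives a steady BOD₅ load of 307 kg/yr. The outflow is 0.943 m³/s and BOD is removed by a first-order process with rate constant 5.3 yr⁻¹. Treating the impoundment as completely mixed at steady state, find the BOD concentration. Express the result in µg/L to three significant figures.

8.21 µg/L

Outflow Q = 0.943 m³/s × 3.156e+07 s/yr = 2.976e+07 m³/yr.
Steady-state CSTR mass balance: W = Q·C + k·V·C, so C = W/(Q + kV).
Q + kV = 2.976e+07 + 5.3·1.44e+06 = 3.739e+07 m³/yr.
C = 307/3.739e+07 = 8.211e-06 kg/m³ = 0.008211 mg/L = 8.211 µg/L.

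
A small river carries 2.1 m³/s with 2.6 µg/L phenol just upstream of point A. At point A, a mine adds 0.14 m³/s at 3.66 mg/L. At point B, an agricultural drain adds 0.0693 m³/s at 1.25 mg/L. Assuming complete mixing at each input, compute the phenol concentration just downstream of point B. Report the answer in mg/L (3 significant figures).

2.6 µg/L = 0.0026 mg/L.
After input A: C = (2.1·0.0026 + 0.14·3.66) / 2.24 = 0.2312 mg/L.
After input B: C = (2.24·0.2312 + 0.0693·1.25) / 2.309 = 0.2618 mg/L.

0.262 mg/L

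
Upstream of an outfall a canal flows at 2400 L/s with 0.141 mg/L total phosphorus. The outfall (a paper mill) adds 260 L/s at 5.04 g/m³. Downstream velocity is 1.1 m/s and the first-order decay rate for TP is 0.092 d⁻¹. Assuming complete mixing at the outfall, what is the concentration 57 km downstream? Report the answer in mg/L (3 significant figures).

260 L/s = 0.26 m³/s.
2400 L/s = 2.4 m³/s.
After complete mixing, C₀ = (0.26·5.04 + 2.4·0.141) / 2.66 = 0.6198 mg/L.
Travel time t = 5.7e+04 m / 1.1 m/s = 5.182e+04 s = 0.5997 d.
C = 0.6198·exp(−0.092·0.5997) = 0.6198·0.9463 = 0.5866 mg/L.

0.587 mg/L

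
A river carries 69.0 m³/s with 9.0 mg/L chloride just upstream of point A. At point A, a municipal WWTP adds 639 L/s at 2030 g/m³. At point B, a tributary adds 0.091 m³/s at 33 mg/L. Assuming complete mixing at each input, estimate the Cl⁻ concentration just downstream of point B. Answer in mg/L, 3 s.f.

639 L/s = 0.639 m³/s.
After input A: C = (69·9 + 0.639·2030) / 69.64 = 27.54 mg/L.
After input B: C = (69.64·27.54 + 0.091·33) / 69.73 = 27.55 mg/L.

27.6 mg/L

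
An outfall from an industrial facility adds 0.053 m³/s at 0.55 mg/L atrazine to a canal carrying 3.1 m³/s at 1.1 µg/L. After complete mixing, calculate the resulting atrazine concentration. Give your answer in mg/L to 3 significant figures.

0.0103 mg/L

1.1 µg/L = 0.0011 mg/L.
Conservation of mass across the mixing zone: C = (0.053·0.55 + 3.1·0.0011) / (0.053 + 3.1) = 0.03256/3.153 = 0.01033 mg/L.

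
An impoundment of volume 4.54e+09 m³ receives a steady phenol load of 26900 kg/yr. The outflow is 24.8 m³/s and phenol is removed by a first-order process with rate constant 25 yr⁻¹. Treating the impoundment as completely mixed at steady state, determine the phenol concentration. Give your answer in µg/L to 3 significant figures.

0.235 µg/L

Outflow Q = 24.8 m³/s × 3.156e+07 s/yr = 7.826e+08 m³/yr.
Steady-state CSTR mass balance: W = Q·C + k·V·C, so C = W/(Q + kV).
Q + kV = 7.826e+08 + 25·4.54e+09 = 1.143e+11 m³/yr.
C = 26900/1.143e+11 = 2.354e-07 kg/m³ = 0.0002354 mg/L = 0.2354 µg/L.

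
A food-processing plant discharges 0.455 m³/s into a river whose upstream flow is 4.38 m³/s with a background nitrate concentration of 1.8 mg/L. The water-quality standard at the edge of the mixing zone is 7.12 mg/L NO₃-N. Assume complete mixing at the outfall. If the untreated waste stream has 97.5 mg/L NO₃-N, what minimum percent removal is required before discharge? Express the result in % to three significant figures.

40.2 %

Mass balance: 7.12·4.835 = 0.455·Cₑ + 4.38·1.8.
Cₑ = (34.43 − 7.884) / 0.455 = 58.33 mg/L.
Required removal = 1 − 58.33/97.5 = 40.17 %.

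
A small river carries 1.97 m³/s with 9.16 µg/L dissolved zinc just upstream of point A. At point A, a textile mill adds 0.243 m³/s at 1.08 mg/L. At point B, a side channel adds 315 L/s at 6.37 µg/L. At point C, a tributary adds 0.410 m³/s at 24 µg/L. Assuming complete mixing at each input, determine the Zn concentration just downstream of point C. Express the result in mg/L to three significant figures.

9.16 µg/L = 0.00916 mg/L.
After input A: C = (1.97·0.00916 + 0.243·1.08) / 2.213 = 0.1267 mg/L.
315 L/s = 0.315 m³/s.
6.37 µg/L = 0.00637 mg/L.
After input B: C = (2.213·0.1267 + 0.315·0.00637) / 2.528 = 0.1117 mg/L.
24 µg/L = 0.024 mg/L.
After input C: C = (2.528·0.1117 + 0.41·0.024) / 2.938 = 0.0995 mg/L.

0.0995 mg/L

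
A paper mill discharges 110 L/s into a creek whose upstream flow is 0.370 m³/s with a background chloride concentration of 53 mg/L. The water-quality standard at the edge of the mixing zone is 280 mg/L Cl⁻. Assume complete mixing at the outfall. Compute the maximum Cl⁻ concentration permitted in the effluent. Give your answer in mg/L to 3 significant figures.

1040 mg/L

110 L/s = 0.11 m³/s.
Mass balance: 280·0.48 = 0.11·Cₑ + 0.37·53.
Cₑ = (134.4 − 19.61) / 0.11 = 1044 mg/L.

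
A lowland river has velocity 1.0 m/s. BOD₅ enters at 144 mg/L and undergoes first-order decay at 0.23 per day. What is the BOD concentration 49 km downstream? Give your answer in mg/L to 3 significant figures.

126 mg/L

Travel time t = 49 km / 1.0 m/s = 4.9e+04/1.0 = 4.9e+04 s = 0.5671 d.
First-order decay: C = 144·exp(−0.23·0.5671) = 144·0.8777 = 126.4 mg/L.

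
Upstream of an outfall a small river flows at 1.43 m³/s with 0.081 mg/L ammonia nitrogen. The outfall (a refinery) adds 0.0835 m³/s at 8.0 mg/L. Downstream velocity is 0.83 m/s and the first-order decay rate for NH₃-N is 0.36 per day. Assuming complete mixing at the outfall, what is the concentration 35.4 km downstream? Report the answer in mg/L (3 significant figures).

After complete mixing, C₀ = (0.0835·8 + 1.43·0.081) / 1.513 = 0.5179 mg/L.
Travel time t = 3.54e+04 m / 0.83 m/s = 4.265e+04 s = 0.4936 d.
C = 0.5179·exp(−0.36·0.4936) = 0.5179·0.8372 = 0.4336 mg/L.

0.434 mg/L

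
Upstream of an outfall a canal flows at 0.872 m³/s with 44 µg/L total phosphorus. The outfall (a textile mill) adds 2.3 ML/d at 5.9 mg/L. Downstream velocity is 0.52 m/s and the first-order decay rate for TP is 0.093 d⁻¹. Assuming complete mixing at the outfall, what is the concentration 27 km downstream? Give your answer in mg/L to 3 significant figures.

0.206 mg/L

2.3 ML/d = 0.02662 m³/s.
44 µg/L = 0.044 mg/L.
After complete mixing, C₀ = (0.02662·5.9 + 0.872·0.044) / 0.8986 = 0.2175 mg/L.
Travel time t = 2.7e+04 m / 0.52 m/s = 5.192e+04 s = 0.601 d.
C = 0.2175·exp(−0.093·0.601) = 0.2175·0.9456 = 0.2057 mg/L.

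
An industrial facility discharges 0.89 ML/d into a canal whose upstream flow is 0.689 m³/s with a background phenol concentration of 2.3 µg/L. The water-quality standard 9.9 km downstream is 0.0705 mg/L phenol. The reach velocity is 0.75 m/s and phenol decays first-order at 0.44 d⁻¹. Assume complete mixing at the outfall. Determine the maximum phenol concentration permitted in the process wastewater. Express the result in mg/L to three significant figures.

0.89 ML/d = 0.0103 m³/s.
2.3 µg/L = 0.0023 mg/L.
Travel time to the compliance point: t = 9900/0.75 = 1.32e+04 s = 0.1528 d; decay factor exp(−0.44·0.1528) = 0.935.
So the concentration just after mixing may be at most 0.0705/0.935 = 0.0754 mg/L.
Mass balance: 0.0754·0.6993 = 0.0103·Cₑ + 0.689·0.0023.
Cₑ = (0.05273 − 0.001585) / 0.0103 = 4.965 mg/L.

4.96 mg/L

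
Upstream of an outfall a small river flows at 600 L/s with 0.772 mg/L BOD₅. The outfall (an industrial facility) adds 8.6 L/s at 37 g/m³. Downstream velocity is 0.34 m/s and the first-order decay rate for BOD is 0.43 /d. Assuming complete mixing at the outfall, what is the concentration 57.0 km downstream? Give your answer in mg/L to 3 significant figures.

8.6 L/s = 0.0086 m³/s.
600 L/s = 0.6 m³/s.
After complete mixing, C₀ = (0.0086·37 + 0.6·0.772) / 0.6086 = 1.284 mg/L.
Travel time t = 5.7e+04 m / 0.34 m/s = 1.676e+05 s = 1.94 d.
C = 1.284·exp(−0.43·1.94) = 1.284·0.4342 = 0.5574 mg/L.

0.557 mg/L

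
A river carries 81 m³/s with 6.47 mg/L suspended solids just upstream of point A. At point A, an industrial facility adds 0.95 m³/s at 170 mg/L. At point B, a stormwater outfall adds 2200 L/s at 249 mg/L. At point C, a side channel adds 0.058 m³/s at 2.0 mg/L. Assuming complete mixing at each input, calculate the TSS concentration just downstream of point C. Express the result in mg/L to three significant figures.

14.6 mg/L

After input A: C = (81·6.47 + 0.95·170) / 81.95 = 8.366 mg/L.
2200 L/s = 2.2 m³/s.
After input B: C = (81.95·8.366 + 2.2·249) / 84.15 = 14.66 mg/L.
After input C: C = (84.15·14.66 + 0.058·2) / 84.21 = 14.65 mg/L.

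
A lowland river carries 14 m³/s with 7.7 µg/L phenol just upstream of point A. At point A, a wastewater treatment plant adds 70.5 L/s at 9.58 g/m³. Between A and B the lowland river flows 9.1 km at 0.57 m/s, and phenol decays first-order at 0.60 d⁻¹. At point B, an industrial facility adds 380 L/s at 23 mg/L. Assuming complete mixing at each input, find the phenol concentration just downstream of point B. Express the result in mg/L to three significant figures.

7.7 µg/L = 0.0077 mg/L.
70.5 L/s = 0.0705 m³/s.
After input A: C = (14·0.0077 + 0.0705·9.58) / 14.07 = 0.05566 mg/L.
Over the 9.1 km reach to input B (t = 1.596e+04 s = 0.1848 d), decay gives C = 0.05566·exp(−0.60·0.1848) = 0.04982 mg/L.
380 L/s = 0.38 m³/s.
After input B: C = (14.07·0.04982 + 0.38·23) / 14.45 = 0.6533 mg/L.

0.653 mg/L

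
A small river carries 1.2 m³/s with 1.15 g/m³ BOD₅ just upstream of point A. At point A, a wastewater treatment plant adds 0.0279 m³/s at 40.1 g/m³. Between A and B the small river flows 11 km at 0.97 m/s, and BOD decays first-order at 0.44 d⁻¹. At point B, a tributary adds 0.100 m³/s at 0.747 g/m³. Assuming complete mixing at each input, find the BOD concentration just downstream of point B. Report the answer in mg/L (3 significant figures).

After input A: C = (1.2·1.15 + 0.0279·40.1) / 1.228 = 2.035 mg/L.
Over the 11 km reach to input B (t = 1.134e+04 s = 0.1313 d), decay gives C = 2.035·exp(−0.44·0.1313) = 1.921 mg/L.
After input B: C = (1.228·1.921 + 0.1·0.747) / 1.328 = 1.832 mg/L.

1.83 mg/L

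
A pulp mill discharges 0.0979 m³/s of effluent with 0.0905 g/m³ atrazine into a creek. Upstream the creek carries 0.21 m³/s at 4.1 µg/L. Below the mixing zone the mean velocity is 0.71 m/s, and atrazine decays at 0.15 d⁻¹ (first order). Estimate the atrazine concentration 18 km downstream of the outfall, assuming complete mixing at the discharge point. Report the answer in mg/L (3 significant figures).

0.0302 mg/L

4.1 µg/L = 0.0041 mg/L.
After complete mixing, C₀ = (0.0979·0.0905 + 0.21·0.0041) / 0.3079 = 0.03157 mg/L.
Travel time t = 1.8e+04 m / 0.71 m/s = 2.535e+04 s = 0.2934 d.
C = 0.03157·exp(−0.15·0.2934) = 0.03157·0.9569 = 0.03021 mg/L.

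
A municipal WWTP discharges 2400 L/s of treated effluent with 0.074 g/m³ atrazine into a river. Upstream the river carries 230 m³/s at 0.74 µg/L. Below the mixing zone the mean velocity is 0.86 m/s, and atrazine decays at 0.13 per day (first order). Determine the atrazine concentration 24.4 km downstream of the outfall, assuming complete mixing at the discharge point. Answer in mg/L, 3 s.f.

2400 L/s = 2.4 m³/s.
0.74 µg/L = 0.00074 mg/L.
After complete mixing, C₀ = (2.4·0.074 + 230·0.00074) / 232.4 = 0.001497 mg/L.
Travel time t = 2.44e+04 m / 0.86 m/s = 2.837e+04 s = 0.3284 d.
C = 0.001497·exp(−0.13·0.3284) = 0.001497·0.9582 = 0.001434 mg/L.

0.00143 mg/L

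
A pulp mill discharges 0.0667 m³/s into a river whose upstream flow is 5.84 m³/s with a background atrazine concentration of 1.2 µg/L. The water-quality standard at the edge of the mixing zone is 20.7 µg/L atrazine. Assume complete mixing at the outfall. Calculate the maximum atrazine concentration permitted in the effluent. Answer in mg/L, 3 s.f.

1.73 mg/L

1.2 µg/L = 0.0012 mg/L.
20.7 µg/L = 0.0207 mg/L.
Mass balance: 0.0207·5.907 = 0.0667·Cₑ + 5.84·0.0012.
Cₑ = (0.1223 − 0.007008) / 0.0667 = 1.728 mg/L.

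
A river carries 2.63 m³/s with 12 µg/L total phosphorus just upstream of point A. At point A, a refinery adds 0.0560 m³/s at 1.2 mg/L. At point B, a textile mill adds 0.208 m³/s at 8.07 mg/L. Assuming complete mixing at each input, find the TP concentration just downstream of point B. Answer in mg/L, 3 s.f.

12 µg/L = 0.012 mg/L.
After input A: C = (2.63·0.012 + 0.056·1.2) / 2.686 = 0.03677 mg/L.
After input B: C = (2.686·0.03677 + 0.208·8.07) / 2.894 = 0.6141 mg/L.

0.614 mg/L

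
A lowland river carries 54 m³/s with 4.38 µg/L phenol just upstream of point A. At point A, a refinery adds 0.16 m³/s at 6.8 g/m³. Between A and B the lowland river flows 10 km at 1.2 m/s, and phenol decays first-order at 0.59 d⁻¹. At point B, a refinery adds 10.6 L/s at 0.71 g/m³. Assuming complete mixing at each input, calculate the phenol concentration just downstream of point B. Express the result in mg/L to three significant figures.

0.0232 mg/L

4.38 µg/L = 0.00438 mg/L.
After input A: C = (54·0.00438 + 0.16·6.8) / 54.16 = 0.02446 mg/L.
Over the 10 km reach to input B (t = 8333 s = 0.09645 d), decay gives C = 0.02446·exp(−0.59·0.09645) = 0.0231 mg/L.
10.6 L/s = 0.0106 m³/s.
After input B: C = (54.16·0.0231 + 0.0106·0.71) / 54.17 = 0.02324 mg/L.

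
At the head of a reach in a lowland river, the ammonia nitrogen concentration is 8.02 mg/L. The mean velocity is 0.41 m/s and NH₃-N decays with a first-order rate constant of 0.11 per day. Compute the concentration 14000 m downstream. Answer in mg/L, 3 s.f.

7.68 mg/L

Travel time t = 14000 m / 0.41 m/s = 1.4e+04/0.41 = 3.415e+04 s = 0.3952 d.
First-order decay: C = 8.02·exp(−0.11·0.3952) = 8.02·0.9575 = 7.679 mg/L.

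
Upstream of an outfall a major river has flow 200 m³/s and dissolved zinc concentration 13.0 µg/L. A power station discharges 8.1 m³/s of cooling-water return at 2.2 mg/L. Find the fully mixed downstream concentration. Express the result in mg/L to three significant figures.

13.0 µg/L = 0.013 mg/L.
Flow-weighted mixing gives C = (8.1·2.2 + 200·0.013) / (8.1 + 200) = 20.42/208.1 = 0.09813 mg/L.

0.0981 mg/L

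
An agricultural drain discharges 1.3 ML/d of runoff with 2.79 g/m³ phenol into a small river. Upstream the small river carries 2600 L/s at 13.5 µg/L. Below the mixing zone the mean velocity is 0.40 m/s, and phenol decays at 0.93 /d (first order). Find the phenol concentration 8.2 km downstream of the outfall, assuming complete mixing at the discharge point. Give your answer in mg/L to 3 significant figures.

1.3 ML/d = 0.01505 m³/s.
2600 L/s = 2.6 m³/s.
13.5 µg/L = 0.0135 mg/L.
After complete mixing, C₀ = (0.01505·2.79 + 2.6·0.0135) / 2.615 = 0.02948 mg/L.
Travel time t = 8200 m / 0.40 m/s = 2.05e+04 s = 0.2373 d.
C = 0.02948·exp(−0.93·0.2373) = 0.02948·0.802 = 0.02364 mg/L.

0.0236 mg/L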